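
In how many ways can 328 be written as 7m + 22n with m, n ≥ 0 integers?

gcd(22, 7) = 1  (22 = 3·7 + 1, 7 = 7·1).
Back-substituting, 7·(-3) + 22·(1) = 1.
Scale by 328: one solution is (-984, 328). Reduce m mod 22: (6, 13).
General: m = 6 + 22t, n = 13 - 7t.
m ≥ 0 ⇒ t ≥ 0; n ≥ 0 ⇒ t ≤ 1. So t ∈ [0, 1]: 2 solutions.

2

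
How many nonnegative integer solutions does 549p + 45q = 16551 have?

gcd(549, 45):
  549 = 12*45 + 9
  45 = 5*9
so gcd(549, 45) = 9.
Back-substitute for Bézout coefficients:
  9 = 549 - 12*45
  ... = 549*(1) + 45*(-12)
Scale by 1839: one solution is (1839, -22068). Reduce p mod 5: (4, 319).
General: p = 4 + 5t, q = 319 - 61t.
p ≥ 0 ⇒ t ≥ 0; q ≥ 0 ⇒ t ≤ 5. So t ∈ [0, 5]: 6 solutions.

6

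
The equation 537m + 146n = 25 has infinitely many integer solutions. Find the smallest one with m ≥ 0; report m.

gcd(537, 146) = 1  (537 = 3×146 + 99, 146 = 1×99 + 47, 99 = 2×47 + 5, 47 = 9×5 + 2, 5 = 2×2 + 1, 2 = 2×1).
1 divides 25, so solutions exist.
Back-substituting, 537×(59) + 146×(-217) = 1.
Scale by 25/1 = 25: (m₀, n₀) = (1475, -5425).
General solution: m = 1475 + 146t, n = -5425 - 537t for integer t.
m ≥ 0: smallest is 1475 mod 146 = 15 (at t = -10), with n = -55.

15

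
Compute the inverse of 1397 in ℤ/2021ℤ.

1804

gcd(2021, 1397) = 1.
By Bézout, 1397*(-217) + 2021*(150) = 1.
So 1397*-217 ≡ 1 (mod 2021), and -217 mod 2021 = 1804.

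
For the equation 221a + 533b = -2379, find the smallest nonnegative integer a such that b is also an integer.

gcd(533, 221) = 13  (533 = 2×221 + 91, 221 = 2×91 + 39, 91 = 2×39 + 13, 39 = 3×13).
13 divides -2379, so solutions exist.
Back-substituting, 221×(-12) + 533×(5) = 13.
Scale by -2379/13 = -183: (a₀, b₀) = (2196, -915).
General solution: a = 2196 + 41t, b = -915 - 17t for integer t.
a ≥ 0: smallest is 2196 mod 41 = 23 (at t = -53), with b = -14.

23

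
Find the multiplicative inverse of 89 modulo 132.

gcd(132, 89) = 1.
By Bézout, 89*(-43) + 132*(29) = 1.
So 89*-43 ≡ 1 (mod 132), and -43 mod 132 = 89.

89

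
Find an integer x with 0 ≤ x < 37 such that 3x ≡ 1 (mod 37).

25

gcd(37, 3) = 1  (37 = 12·3 + 1, 3 = 3·1).
Back-substituting, 3·(-12) + 37·(1) = 1.
So 3·-12 ≡ 1 (mod 37), and -12 mod 37 = 25.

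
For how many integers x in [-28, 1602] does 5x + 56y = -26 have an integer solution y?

gcd(56, 5):
  56 = 11·5 + 1
  5 = 5·1
so gcd(56, 5) = 1.
Back-substitute for Bézout coefficients:
  1 = 56 - 11·5
  ... = 5·(-11) + 56·(1)
Scale by -26: particular solution (286, -26); reduce x mod 56: (6, -1).
General solution: x = 6 + 56t, y = -1 - 5t for integer t.
-28 ≤ 6 + 56t ≤ 1602 gives t ∈ [0, 28], which is 29 values.

29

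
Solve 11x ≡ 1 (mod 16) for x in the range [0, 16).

3

gcd(16, 11):
  16 = 1·11 + 5
  11 = 2·5 + 1
  5 = 5·1
so gcd(16, 11) = 1.
Back-substitute for Bézout coefficients:
  1 = 11 - 2·5
  ... = 11·(3) + 16·(-2)
So 11·3 ≡ 1 (mod 16), and 3 mod 16 = 3.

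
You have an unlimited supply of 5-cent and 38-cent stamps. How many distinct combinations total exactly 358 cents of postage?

Need nonnegative integers with 5j + 38k = 358.
gcd(5, 38) = 1, and 5·(-15) + 38·(2) = 1.
So (j₀, k₀) = (-5370, 716); general j = -5370 + 38t, k = 716 - 5t.
j ≥ 0 ⇒ t ≥ 142; k ≥ 0 ⇒ t ≤ 143. That's 2 values of t.

2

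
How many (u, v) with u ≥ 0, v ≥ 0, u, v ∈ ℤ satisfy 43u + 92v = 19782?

gcd(92, 43) = 1.
By Bézout, 43·(15) + 92·(-7) = 1.
One solution: (30, 201).
General: u = 30 + 92t, v = 201 - 43t.
u ≥ 0 ⇒ t ≥ 0; v ≥ 0 ⇒ t ≤ 4. So t ∈ [0, 4]: 5 solutions.

5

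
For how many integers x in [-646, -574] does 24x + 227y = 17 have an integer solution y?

gcd(227, 24) = 1.
By Bézout, 24·(-104) + 227·(11) = 1.
Particular solution: (48, -5).
General solution: x = 48 + 227t, y = -5 - 24t for integer t.
-646 ≤ 48 + 227t ≤ -574 gives t ∈ [-3, -3], which is 1 value.

1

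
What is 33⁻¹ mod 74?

9

gcd(74, 33):
  74 = 2*33 + 8
  33 = 4*8 + 1
  8 = 8*1
so gcd(74, 33) = 1.
Back-substitute for Bézout coefficients:
  1 = 33 - 4*8
  ... = 33*(9) + 74*(-4)
So 33*9 ≡ 1 (mod 74), and 9 mod 74 = 9.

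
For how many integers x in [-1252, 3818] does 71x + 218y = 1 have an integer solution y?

23

gcd(218, 71) = 1.
By Bézout, 71·(43) + 218·(-14) = 1.
Particular solution: (43, -14).
General solution: x = 43 + 218t, y = -14 - 71t for integer t.
-1252 ≤ 43 + 218t ≤ 3818 gives t ∈ [-5, 17], which is 23 values.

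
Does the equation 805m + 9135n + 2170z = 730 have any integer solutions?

no

gcd(9135, 805) = 35.
gcd(35, 2170) = 35.
35 does not divide 730 (remainder 30), so no integer solutions.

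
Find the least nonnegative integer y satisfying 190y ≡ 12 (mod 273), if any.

138

gcd(273, 190) = 1.
1 divides 12, so solutions exist.
By Bézout, 190×(-125) + 273×(87) = 1.
So 190×(-125) ≡ 1 (mod 273); multiply by 12: y ≡ -1500 (mod 273).
Smallest nonnegative: y = -1500 mod 273 = 138.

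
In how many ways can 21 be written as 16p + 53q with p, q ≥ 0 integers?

0

gcd(53, 16):
  53 = 3*16 + 5
  16 = 3*5 + 1
  5 = 5*1
so gcd(53, 16) = 1.
Back-substitute for Bézout coefficients:
  1 = 16 - 3*5
  ... = 16*(10) + 53*(-3)
Scale by 21: one solution is (210, -63). Reduce p mod 53: (51, -15).
General: p = 51 + 53t, q = -15 - 16t.
p ≥ 0 ⇒ t ≥ 0; q ≥ 0 ⇒ t ≤ -1. So t ∈ [0, -1]: 0 solutions.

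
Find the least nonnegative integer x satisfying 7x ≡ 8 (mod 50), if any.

gcd(50, 7) = 1  (50 = 7×7 + 1, 7 = 7×1).
1 divides 8, so solutions exist.
Back-substituting, 7×(-7) + 50×(1) = 1.
So 7×(-7) ≡ 1 (mod 50); multiply by 8: x ≡ -56 (mod 50).
Smallest nonnegative: x = -56 mod 50 = 44.

44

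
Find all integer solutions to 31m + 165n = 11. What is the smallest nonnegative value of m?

11

gcd(165, 31):
  165 = 5×31 + 10
  31 = 3×10 + 1
  10 = 10×1
so gcd(165, 31) = 1.
1 divides 11, so solutions exist.
Back-substitute for Bézout coefficients:
  1 = 31 - 3×10
  ... = 31×(16) + 165×(-3)
Scale by 11/1 = 11: (m₀, n₀) = (176, -33).
General solution: m = 176 + 165t, n = -33 - 31t for integer t.
m ≥ 0: smallest is 176 mod 165 = 11 (at t = -1), with n = -2.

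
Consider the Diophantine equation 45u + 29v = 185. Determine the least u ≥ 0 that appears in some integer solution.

gcd(45, 29):
  45 = 1×29 + 16
  29 = 1×16 + 13
  16 = 1×13 + 3
  13 = 4×3 + 1
  3 = 3×1
so gcd(45, 29) = 1.
1 divides 185, so solutions exist.
Back-substitute for Bézout coefficients:
  1 = 13 - 4×3
  ... = 45×(-9) + 29×(14)
Scale by 185/1 = 185: (u₀, v₀) = (-1665, 2590).
General solution: u = -1665 + 29t, v = 2590 - 45t for integer t.
u ≥ 0: smallest is -1665 mod 29 = 17 (at t = 58), with v = -20.

17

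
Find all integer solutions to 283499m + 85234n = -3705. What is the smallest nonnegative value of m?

gcd(283499, 85234):
  283499 = 3·85234 + 27797
  85234 = 3·27797 + 1843
  27797 = 15·1843 + 152
  1843 = 12·152 + 19
  152 = 8·19
so gcd(283499, 85234) = 19.
19 divides -3705, so solutions exist.
Back-substitute for Bézout coefficients:
  19 = 1843 - 12·152
  ... = 283499·(-555) + 85234·(1846)
Scale by -3705/19 = -195: (m₀, n₀) = (108225, -359970).
General solution: m = 108225 + 4486t, n = -359970 - 14921t for integer t.
m ≥ 0: smallest is 108225 mod 4486 = 561 (at t = -24), with n = -1866.

561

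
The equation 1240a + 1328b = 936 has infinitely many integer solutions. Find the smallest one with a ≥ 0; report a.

gcd(1328, 1240) = 8  (1328 = 1*1240 + 88, 1240 = 14*88 + 8, 88 = 11*8).
8 divides 936, so solutions exist.
Back-substituting, 1240*(15) + 1328*(-14) = 8.
Scale by 936/8 = 117: (a₀, b₀) = (1755, -1638).
General solution: a = 1755 + 166t, b = -1638 - 155t for integer t.
a ≥ 0: smallest is 1755 mod 166 = 95 (at t = -10), with b = -88.

95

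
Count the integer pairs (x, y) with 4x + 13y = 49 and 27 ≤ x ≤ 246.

gcd(13, 4) = 1  (13 = 3·4 + 1, 4 = 4·1).
Back-substituting, 4·(-3) + 13·(1) = 1.
Scale by 49: particular solution (-147, 49); reduce x mod 13: (9, 1).
General solution: x = 9 + 13t, y = 1 - 4t for integer t.
27 ≤ 9 + 13t ≤ 246 gives t ∈ [2, 18], which is 17 values.

17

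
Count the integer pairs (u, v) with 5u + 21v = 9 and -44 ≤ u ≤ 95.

gcd(21, 5):
  21 = 4*5 + 1
  5 = 5*1
so gcd(21, 5) = 1.
Back-substitute for Bézout coefficients:
  1 = 21 - 4*5
  ... = 5*(-4) + 21*(1)
Scale by 9: particular solution (-36, 9); reduce u mod 21: (6, -1).
General solution: u = 6 + 21t, v = -1 - 5t for integer t.
-44 ≤ 6 + 21t ≤ 95 gives t ∈ [-2, 4], which is 7 values.

7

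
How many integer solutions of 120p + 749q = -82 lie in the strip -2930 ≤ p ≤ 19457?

30

gcd(749, 120) = 1  (749 = 6·120 + 29, 120 = 4·29 + 4, 29 = 7·4 + 1, 4 = 4·1).
Back-substituting, 120·(-181) + 749·(29) = 1.
Scale by -82: particular solution (14842, -2378); reduce p mod 749: (611, -98).
General solution: p = 611 + 749t, q = -98 - 120t for integer t.
-2930 ≤ 611 + 749t ≤ 19457 gives t ∈ [-4, 25], which is 30 values.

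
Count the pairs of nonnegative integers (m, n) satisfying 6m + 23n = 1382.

10

gcd(23, 6) = 1.
By Bézout, 6×(4) + 23×(-1) = 1.
One solution: (8, 58).
General: m = 8 + 23t, n = 58 - 6t.
m ≥ 0 ⇒ t ≥ 0; n ≥ 0 ⇒ t ≤ 9. So t ∈ [0, 9]: 10 solutions.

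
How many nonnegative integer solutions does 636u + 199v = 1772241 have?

gcd(636, 199) = 1  (636 = 3×199 + 39, 199 = 5×39 + 4, 39 = 9×4 + 3, 4 = 1×3 + 1, 3 = 3×1).
Back-substituting, 636×(-51) + 199×(163) = 1.
Scale by 1772241: one solution is (-90384291, 288875283). Reduce u mod 199: (116, 8535).
General: u = 116 + 199t, v = 8535 - 636t.
u ≥ 0 ⇒ t ≥ 0; v ≥ 0 ⇒ t ≤ 13. So t ∈ [0, 13]: 14 solutions.

14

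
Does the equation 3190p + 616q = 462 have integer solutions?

gcd(3190, 616) = 22  (3190 = 5×616 + 110, 616 = 5×110 + 66, 110 = 1×66 + 44, 66 = 1×44 + 22, 44 = 2×22).
22 divides 462, so integer solutions exist.

yes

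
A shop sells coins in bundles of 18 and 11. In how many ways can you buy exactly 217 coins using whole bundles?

1

Need nonnegative integers with 18j + 11k = 217.
gcd(18, 11) = 1, and 18·(-3) + 11·(5) = 1.
So (j₀, k₀) = (-651, 1085); general j = -651 + 11t, k = 1085 - 18t.
j ≥ 0 ⇒ t ≥ 60; k ≥ 0 ⇒ t ≤ 60. That's 1 value of t.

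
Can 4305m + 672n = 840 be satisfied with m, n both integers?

gcd(4305, 672) = 21  (4305 = 6·672 + 273, 672 = 2·273 + 126, 273 = 2·126 + 21, 126 = 6·21).
21 divides 840, so integer solutions exist.

yes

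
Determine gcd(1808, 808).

gcd(1808, 808) = 8  (1808 = 2·808 + 192, 808 = 4·192 + 40, 192 = 4·40 + 32, 40 = 1·32 + 8, 32 = 4·8).

8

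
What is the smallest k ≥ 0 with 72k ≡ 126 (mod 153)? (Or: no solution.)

6

gcd(153, 72):
  153 = 2×72 + 9
  72 = 8×9
so gcd(153, 72) = 9.
9 divides 126, so solutions exist.
Back-substitute for Bézout coefficients:
  9 = 153 - 2×72
  ... = 72×(-2) + 153×(1)
So 72×(-2) ≡ 9 (mod 153); multiply by 14: k ≡ -28 (mod 17).
Smallest nonnegative: k = -28 mod 17 = 6.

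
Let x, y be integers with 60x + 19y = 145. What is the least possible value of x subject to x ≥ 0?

4

gcd(60, 19) = 1.
1 divides 145, so solutions exist.
By Bézout, 60·(-6) + 19·(19) = 1.
Scale by 145/1 = 145: (x₀, y₀) = (-870, 2755).
General solution: x = -870 + 19t, y = 2755 - 60t for integer t.
x ≥ 0: smallest is -870 mod 19 = 4 (at t = 46), with y = -5.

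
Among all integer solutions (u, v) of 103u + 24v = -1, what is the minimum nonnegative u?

gcd(103, 24) = 1.
1 divides -1, so solutions exist.
By Bézout, 103·(7) + 24·(-30) = 1.
Scale by -1/1 = -1: (u₀, v₀) = (-7, 30).
General solution: u = -7 + 24t, v = 30 - 103t for integer t.
u ≥ 0: smallest is -7 mod 24 = 17 (at t = 1), with v = -73.

17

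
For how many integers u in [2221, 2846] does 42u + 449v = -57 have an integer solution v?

1

gcd(449, 42):
  449 = 10·42 + 29
  42 = 1·29 + 13
  29 = 2·13 + 3
  13 = 4·3 + 1
  3 = 3·1
so gcd(449, 42) = 1.
Back-substitute for Bézout coefficients:
  1 = 13 - 4·3
  ... = 42·(139) + 449·(-13)
Scale by -57: particular solution (-7923, 741); reduce u mod 449: (159, -15).
General solution: u = 159 + 449t, v = -15 - 42t for integer t.
2221 ≤ 159 + 449t ≤ 2846 gives t ∈ [5, 5], which is 1 value.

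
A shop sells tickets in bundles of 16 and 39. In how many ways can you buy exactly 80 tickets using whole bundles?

1

Need nonnegative integers with 16j + 39k = 80.
gcd(16, 39) = 1, and 16·(-17) + 39·(7) = 1.
So (j₀, k₀) = (-1360, 560); general j = -1360 + 39t, k = 560 - 16t.
j ≥ 0 ⇒ t ≥ 35; k ≥ 0 ⇒ t ≤ 35. That's 1 value of t.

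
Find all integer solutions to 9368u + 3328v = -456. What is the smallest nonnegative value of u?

gcd(9368, 3328) = 8  (9368 = 2×3328 + 2712, 3328 = 1×2712 + 616, 2712 = 4×616 + 248, 616 = 2×248 + 120, 248 = 2×120 + 8, 120 = 15×8).
8 divides -456, so solutions exist.
Back-substituting, 9368×(27) + 3328×(-76) = 8.
Scale by -456/8 = -57: (u₀, v₀) = (-1539, 4332).
General solution: u = -1539 + 416t, v = 4332 - 1171t for integer t.
u ≥ 0: smallest is -1539 mod 416 = 125 (at t = 4), with v = -352.

125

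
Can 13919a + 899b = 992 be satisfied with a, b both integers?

gcd(13919, 899) = 31  (13919 = 15*899 + 434, 899 = 2*434 + 31, 434 = 14*31).
31 divides 992, so integer solutions exist.

yes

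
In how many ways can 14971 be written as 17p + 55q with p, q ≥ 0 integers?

gcd(55, 17):
  55 = 3·17 + 4
  17 = 4·4 + 1
  4 = 4·1
so gcd(55, 17) = 1.
Back-substitute for Bézout coefficients:
  1 = 17 - 4·4
  ... = 17·(13) + 55·(-4)
Scale by 14971: one solution is (194623, -59884). Reduce p mod 55: (33, 262).
General: p = 33 + 55t, q = 262 - 17t.
p ≥ 0 ⇒ t ≥ 0; q ≥ 0 ⇒ t ≤ 15. So t ∈ [0, 15]: 16 solutions.

16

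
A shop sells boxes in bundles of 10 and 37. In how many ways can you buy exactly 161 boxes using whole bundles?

Need nonnegative integers with 10j + 37k = 161.
gcd(10, 37) = 1, and 10·(-11) + 37·(3) = 1.
So (j₀, k₀) = (-1771, 483); general j = -1771 + 37t, k = 483 - 10t.
j ≥ 0 ⇒ t ≥ 48; k ≥ 0 ⇒ t ≤ 48. That's 1 value of t.

1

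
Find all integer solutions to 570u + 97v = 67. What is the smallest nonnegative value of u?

gcd(570, 97):
  570 = 5·97 + 85
  97 = 1·85 + 12
  85 = 7·12 + 1
  12 = 12·1
so gcd(570, 97) = 1.
1 divides 67, so solutions exist.
Back-substitute for Bézout coefficients:
  1 = 85 - 7·12
  ... = 570·(8) + 97·(-47)
Scale by 67/1 = 67: (u₀, v₀) = (536, -3149).
General solution: u = 536 + 97t, v = -3149 - 570t for integer t.
u ≥ 0: smallest is 536 mod 97 = 51 (at t = -5), with v = -299.

51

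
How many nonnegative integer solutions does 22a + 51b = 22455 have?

20

gcd(51, 22):
  51 = 2*22 + 7
  22 = 3*7 + 1
  7 = 7*1
so gcd(51, 22) = 1.
Back-substitute for Bézout coefficients:
  1 = 22 - 3*7
  ... = 22*(7) + 51*(-3)
Scale by 22455: one solution is (157185, -67365). Reduce a mod 51: (3, 439).
General: a = 3 + 51t, b = 439 - 22t.
a ≥ 0 ⇒ t ≥ 0; b ≥ 0 ⇒ t ≤ 19. So t ∈ [0, 19]: 20 solutions.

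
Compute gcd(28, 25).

1

gcd(28, 25) = 1  (28 = 1*25 + 3, 25 = 8*3 + 1, 3 = 3*1).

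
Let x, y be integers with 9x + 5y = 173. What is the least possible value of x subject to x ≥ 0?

2

gcd(9, 5) = 1.
1 divides 173, so solutions exist.
By Bézout, 9*(-1) + 5*(2) = 1.
Scale by 173/1 = 173: (x₀, y₀) = (-173, 346).
General solution: x = -173 + 5t, y = 346 - 9t for integer t.
x ≥ 0: smallest is -173 mod 5 = 2 (at t = 35), with y = 31.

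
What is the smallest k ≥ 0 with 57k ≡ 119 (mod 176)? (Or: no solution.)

175

gcd(176, 57) = 1.
1 divides 119, so solutions exist.
By Bézout, 57·(-71) + 176·(23) = 1.
So 57·(-71) ≡ 1 (mod 176); multiply by 119: k ≡ -8449 (mod 176).
Smallest nonnegative: k = -8449 mod 176 = 175.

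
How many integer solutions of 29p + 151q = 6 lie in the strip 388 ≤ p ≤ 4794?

gcd(151, 29) = 1.
By Bézout, 29×(-26) + 151×(5) = 1.
Particular solution: (146, -28).
General solution: p = 146 + 151t, q = -28 - 29t for integer t.
388 ≤ 146 + 151t ≤ 4794 gives t ∈ [2, 30], which is 29 values.

29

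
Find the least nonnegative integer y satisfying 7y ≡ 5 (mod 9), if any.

2

gcd(9, 7) = 1.
1 divides 5, so solutions exist.
By Bézout, 7*(4) + 9*(-3) = 1.
So 7*(4) ≡ 1 (mod 9); multiply by 5: y ≡ 20 (mod 9).
Smallest nonnegative: y = 20 mod 9 = 2.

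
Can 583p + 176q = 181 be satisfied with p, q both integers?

gcd(583, 176) = 11  (583 = 3*176 + 55, 176 = 3*55 + 11, 55 = 5*11).
11 does not divide 181 (remainder 5), so no integer solutions.

no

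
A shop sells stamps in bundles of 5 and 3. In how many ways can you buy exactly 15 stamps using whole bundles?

2

Need nonnegative integers with 5j + 3k = 15.
gcd(5, 3) = 1, and 5·(-1) + 3·(2) = 1.
So (j₀, k₀) = (-15, 30); general j = -15 + 3t, k = 30 - 5t.
j ≥ 0 ⇒ t ≥ 5; k ≥ 0 ⇒ t ≤ 6. That's 2 values of t.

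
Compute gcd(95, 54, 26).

gcd(95, 54):
  95 = 1·54 + 41
  54 = 1·41 + 13
  41 = 3·13 + 2
  13 = 6·2 + 1
  2 = 2·1
so gcd(95, 54) = 1.
gcd(1, 26) = 1.

1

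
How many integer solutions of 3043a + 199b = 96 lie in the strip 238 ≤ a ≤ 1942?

9

gcd(3043, 199) = 1.
By Bézout, 3043·(-24) + 199·(367) = 1.
Particular solution: (84, -1284).
General solution: a = 84 + 199t, b = -1284 - 3043t for integer t.
238 ≤ 84 + 199t ≤ 1942 gives t ∈ [1, 9], which is 9 values.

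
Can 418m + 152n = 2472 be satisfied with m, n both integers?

gcd(418, 152) = 38  (418 = 2*152 + 114, 152 = 1*114 + 38, 114 = 3*38).
38 does not divide 2472 (remainder 2), so no integer solutions.

no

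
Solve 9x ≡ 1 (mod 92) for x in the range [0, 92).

41

gcd(92, 9) = 1  (92 = 10*9 + 2, 9 = 4*2 + 1, 2 = 2*1).
Back-substituting, 9*(41) + 92*(-4) = 1.
So 9*41 ≡ 1 (mod 92), and 41 mod 92 = 41.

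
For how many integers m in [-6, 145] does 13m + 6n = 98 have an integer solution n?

25

gcd(13, 6) = 1.
By Bézout, 13*(1) + 6*(-2) = 1.
Particular solution: (2, 12).
General solution: m = 2 + 6t, n = 12 - 13t for integer t.
-6 ≤ 2 + 6t ≤ 145 gives t ∈ [-1, 23], which is 25 values.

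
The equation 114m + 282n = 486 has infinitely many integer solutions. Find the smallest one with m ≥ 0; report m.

gcd(282, 114) = 6.
6 divides 486, so solutions exist.
By Bézout, 114×(5) + 282×(-2) = 6.
Scale by 486/6 = 81: (m₀, n₀) = (405, -162).
General solution: m = 405 + 47t, n = -162 - 19t for integer t.
m ≥ 0: smallest is 405 mod 47 = 29 (at t = -8), with n = -10.

29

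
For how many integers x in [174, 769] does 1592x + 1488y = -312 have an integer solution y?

gcd(1592, 1488) = 8.
By Bézout, 1592*(43) + 1488*(-46) = 8.
Particular solution: (183, -196).
General solution: x = 183 + 186t, y = -196 - 199t for integer t.
174 ≤ 183 + 186t ≤ 769 gives t ∈ [0, 3], which is 4 values.

4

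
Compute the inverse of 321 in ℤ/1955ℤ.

1011

gcd(1955, 321) = 1.
By Bézout, 321×(-944) + 1955×(155) = 1.
So 321×-944 ≡ 1 (mod 1955), and -944 mod 1955 = 1011.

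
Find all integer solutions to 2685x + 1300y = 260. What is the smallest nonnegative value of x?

gcd(2685, 1300) = 5.
5 divides 260, so solutions exist.
By Bézout, 2685*(-107) + 1300*(221) = 5.
Scale by 260/5 = 52: (x₀, y₀) = (-5564, 11492).
General solution: x = -5564 + 260t, y = 11492 - 537t for integer t.
x ≥ 0: smallest is -5564 mod 260 = 156 (at t = 22), with y = -322.

156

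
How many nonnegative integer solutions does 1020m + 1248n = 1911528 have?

18

gcd(1248, 1020) = 12  (1248 = 1×1020 + 228, 1020 = 4×228 + 108, 228 = 2×108 + 12, 108 = 9×12).
Back-substituting, 1020×(-11) + 1248×(9) = 12.
Scale by 159294: one solution is (-1752234, 1433646). Reduce m mod 104: (62, 1481).
General: m = 62 + 104t, n = 1481 - 85t.
m ≥ 0 ⇒ t ≥ 0; n ≥ 0 ⇒ t ≤ 17. So t ∈ [0, 17]: 18 solutions.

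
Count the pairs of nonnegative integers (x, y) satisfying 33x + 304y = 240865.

gcd(304, 33) = 1  (304 = 9×33 + 7, 33 = 4×7 + 5, 7 = 1×5 + 2, 5 = 2×2 + 1, 2 = 2×1).
Back-substituting, 33×(129) + 304×(-14) = 1.
Scale by 240865: one solution is (31071585, -3372110). Reduce x mod 304: (49, 787).
General: x = 49 + 304t, y = 787 - 33t.
x ≥ 0 ⇒ t ≥ 0; y ≥ 0 ⇒ t ≤ 23. So t ∈ [0, 23]: 24 solutions.

24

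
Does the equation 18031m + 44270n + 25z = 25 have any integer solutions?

yes

gcd(44270, 18031):
  44270 = 2·18031 + 8208
  18031 = 2·8208 + 1615
  8208 = 5·1615 + 133
  1615 = 12·133 + 19
  133 = 7·19
so gcd(44270, 18031) = 19.
gcd(19, 25) = 1.
1 divides 25, so integer solutions exist.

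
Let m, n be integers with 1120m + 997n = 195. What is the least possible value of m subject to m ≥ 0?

gcd(1120, 997) = 1.
1 divides 195, so solutions exist.
By Bézout, 1120·(-154) + 997·(173) = 1.
Scale by 195/1 = 195: (m₀, n₀) = (-30030, 33735).
General solution: m = -30030 + 997t, n = 33735 - 1120t for integer t.
m ≥ 0: smallest is -30030 mod 997 = 877 (at t = 31), with n = -985.

877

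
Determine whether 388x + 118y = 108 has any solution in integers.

yes

gcd(388, 118):
  388 = 3*118 + 34
  118 = 3*34 + 16
  34 = 2*16 + 2
  16 = 8*2
so gcd(388, 118) = 2.
2 divides 108, so integer solutions exist.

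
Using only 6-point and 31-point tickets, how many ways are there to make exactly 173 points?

Need nonnegative integers with 6j + 31k = 173.
gcd(6, 31) = 1, and 6·(-5) + 31·(1) = 1.
So (j₀, k₀) = (-865, 173); general j = -865 + 31t, k = 173 - 6t.
j ≥ 0 ⇒ t ≥ 28; k ≥ 0 ⇒ t ≤ 28. That's 1 value of t.

1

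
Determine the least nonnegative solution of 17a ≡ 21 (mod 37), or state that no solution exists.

23

gcd(37, 17) = 1.
1 divides 21, so solutions exist.
By Bézout, 17*(-13) + 37*(6) = 1.
So 17*(-13) ≡ 1 (mod 37); multiply by 21: a ≡ -273 (mod 37).
Smallest nonnegative: a = -273 mod 37 = 23.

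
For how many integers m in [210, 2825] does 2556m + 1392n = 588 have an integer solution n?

gcd(2556, 1392) = 12  (2556 = 1*1392 + 1164, 1392 = 1*1164 + 228, 1164 = 5*228 + 24, 228 = 9*24 + 12, 24 = 2*12).
Back-substituting, 2556*(-55) + 1392*(101) = 12.
Scale by 49: particular solution (-2695, 4949); reduce m mod 116: (89, -163).
General solution: m = 89 + 116t, n = -163 - 213t for integer t.
210 ≤ 89 + 116t ≤ 2825 gives t ∈ [2, 23], which is 22 values.

22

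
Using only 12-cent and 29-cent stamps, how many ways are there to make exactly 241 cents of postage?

1

Need nonnegative integers with 12j + 29k = 241.
gcd(12, 29) = 1, and 12·(-12) + 29·(5) = 1.
So (j₀, k₀) = (-2892, 1205); general j = -2892 + 29t, k = 1205 - 12t.
j ≥ 0 ⇒ t ≥ 100; k ≥ 0 ⇒ t ≤ 100. That's 1 value of t.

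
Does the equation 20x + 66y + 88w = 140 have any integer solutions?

gcd(66, 20) = 2  (66 = 3·20 + 6, 20 = 3·6 + 2, 6 = 3·2).
gcd(2, 88) = 2.
2 divides 140, so integer solutions exist.

yes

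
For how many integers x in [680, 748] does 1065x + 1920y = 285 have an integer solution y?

gcd(1920, 1065) = 15.
By Bézout, 1065×(-9) + 1920×(5) = 15.
Particular solution: (85, -47).
General solution: x = 85 + 128t, y = -47 - 71t for integer t.
680 ≤ 85 + 128t ≤ 748 gives t ∈ [5, 5], which is 1 value.

1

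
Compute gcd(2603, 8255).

1

gcd(8255, 2603):
  8255 = 3*2603 + 446
  2603 = 5*446 + 373
  446 = 1*373 + 73
  373 = 5*73 + 8
  73 = 9*8 + 1
  8 = 8*1
so gcd(8255, 2603) = 1.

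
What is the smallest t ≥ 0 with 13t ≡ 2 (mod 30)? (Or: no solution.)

gcd(30, 13) = 1  (30 = 2*13 + 4, 13 = 3*4 + 1, 4 = 4*1).
1 divides 2, so solutions exist.
Back-substituting, 13*(7) + 30*(-3) = 1.
So 13*(7) ≡ 1 (mod 30); multiply by 2: t ≡ 14 (mod 30).
Smallest nonnegative: t = 14 mod 30 = 14.

14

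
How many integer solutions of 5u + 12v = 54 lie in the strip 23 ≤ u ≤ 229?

17

gcd(12, 5) = 1  (12 = 2*5 + 2, 5 = 2*2 + 1, 2 = 2*1).
Back-substituting, 5*(5) + 12*(-2) = 1.
Scale by 54: particular solution (270, -108); reduce u mod 12: (6, 2).
General solution: u = 6 + 12t, v = 2 - 5t for integer t.
23 ≤ 6 + 12t ≤ 229 gives t ∈ [2, 18], which is 17 values.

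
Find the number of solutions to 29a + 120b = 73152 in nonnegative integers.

21

gcd(120, 29) = 1  (120 = 4×29 + 4, 29 = 7×4 + 1, 4 = 4×1).
Back-substituting, 29×(29) + 120×(-7) = 1.
Scale by 73152: one solution is (2121408, -512064). Reduce a mod 120: (48, 598).
General: a = 48 + 120t, b = 598 - 29t.
a ≥ 0 ⇒ t ≥ 0; b ≥ 0 ⇒ t ≤ 20. So t ∈ [0, 20]: 21 solutions.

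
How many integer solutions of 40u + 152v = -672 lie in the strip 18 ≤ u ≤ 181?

gcd(152, 40):
  152 = 3×40 + 32
  40 = 1×32 + 8
  32 = 4×8
so gcd(152, 40) = 8.
Back-substitute for Bézout coefficients:
  8 = 40 - 1×32
  ... = 40×(4) + 152×(-1)
Scale by -84: particular solution (-336, 84); reduce u mod 19: (6, -6).
General solution: u = 6 + 19t, v = -6 - 5t for integer t.
18 ≤ 6 + 19t ≤ 181 gives t ∈ [1, 9], which is 9 values.

9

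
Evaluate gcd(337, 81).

gcd(337, 81):
  337 = 4·81 + 13
  81 = 6·13 + 3
  13 = 4·3 + 1
  3 = 3·1
so gcd(337, 81) = 1.

1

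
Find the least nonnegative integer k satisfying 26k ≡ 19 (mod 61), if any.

gcd(61, 26) = 1  (61 = 2×26 + 9, 26 = 2×9 + 8, 9 = 1×8 + 1, 8 = 8×1).
1 divides 19, so solutions exist.
Back-substituting, 26×(-7) + 61×(3) = 1.
So 26×(-7) ≡ 1 (mod 61); multiply by 19: k ≡ -133 (mod 61).
Smallest nonnegative: k = -133 mod 61 = 50.

50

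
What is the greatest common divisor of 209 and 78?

gcd(209, 78) = 1  (209 = 2×78 + 53, 78 = 1×53 + 25, 53 = 2×25 + 3, 25 = 8×3 + 1, 3 = 3×1).

1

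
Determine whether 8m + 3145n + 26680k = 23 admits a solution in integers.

gcd(3145, 8) = 1  (3145 = 393·8 + 1, 8 = 8·1).
gcd(1, 26680) = 1.
1 divides 23, so integer solutions exist.

yes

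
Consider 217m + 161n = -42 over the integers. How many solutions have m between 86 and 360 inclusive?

12

gcd(217, 161) = 7  (217 = 1×161 + 56, 161 = 2×56 + 49, 56 = 1×49 + 7, 49 = 7×7).
Back-substituting, 217×(3) + 161×(-4) = 7.
Scale by -6: particular solution (-18, 24); reduce m mod 23: (5, -7).
General solution: m = 5 + 23t, n = -7 - 31t for integer t.
86 ≤ 5 + 23t ≤ 360 gives t ∈ [4, 15], which is 12 values.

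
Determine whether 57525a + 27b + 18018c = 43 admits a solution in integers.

no

gcd(57525, 27) = 3  (57525 = 2130·27 + 15, 27 = 1·15 + 12, 15 = 1·12 + 3, 12 = 4·3).
gcd(3, 18018) = 3.
3 does not divide 43 (remainder 1), so no integer solutions.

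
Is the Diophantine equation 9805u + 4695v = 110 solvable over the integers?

yes

gcd(9805, 4695) = 5.
5 divides 110, so integer solutions exist.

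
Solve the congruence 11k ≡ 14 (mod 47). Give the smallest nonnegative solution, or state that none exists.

gcd(47, 11) = 1  (47 = 4*11 + 3, 11 = 3*3 + 2, 3 = 1*2 + 1, 2 = 2*1).
1 divides 14, so solutions exist.
Back-substituting, 11*(-17) + 47*(4) = 1.
So 11*(-17) ≡ 1 (mod 47); multiply by 14: k ≡ -238 (mod 47).
Smallest nonnegative: k = -238 mod 47 = 44.

44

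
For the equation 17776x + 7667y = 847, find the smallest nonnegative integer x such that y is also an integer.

60

gcd(17776, 7667) = 11  (17776 = 2×7667 + 2442, 7667 = 3×2442 + 341, 2442 = 7×341 + 55, 341 = 6×55 + 11, 55 = 5×11).
11 divides 847, so solutions exist.
Back-substituting, 17776×(-135) + 7667×(313) = 11.
Scale by 847/11 = 77: (x₀, y₀) = (-10395, 24101).
General solution: x = -10395 + 697t, y = 24101 - 1616t for integer t.
x ≥ 0: smallest is -10395 mod 697 = 60 (at t = 15), with y = -139.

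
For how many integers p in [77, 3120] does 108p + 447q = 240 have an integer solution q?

gcd(447, 108):
  447 = 4*108 + 15
  108 = 7*15 + 3
  15 = 5*3
so gcd(447, 108) = 3.
Back-substitute for Bézout coefficients:
  3 = 108 - 7*15
  ... = 108*(29) + 447*(-7)
Scale by 80: particular solution (2320, -560); reduce p mod 149: (85, -20).
General solution: p = 85 + 149t, q = -20 - 36t for integer t.
77 ≤ 85 + 149t ≤ 3120 gives t ∈ [0, 20], which is 21 values.

21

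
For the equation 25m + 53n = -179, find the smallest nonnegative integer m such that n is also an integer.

31

gcd(53, 25):
  53 = 2×25 + 3
  25 = 8×3 + 1
  3 = 3×1
so gcd(53, 25) = 1.
1 divides -179, so solutions exist.
Back-substitute for Bézout coefficients:
  1 = 25 - 8×3
  ... = 25×(17) + 53×(-8)
Scale by -179/1 = -179: (m₀, n₀) = (-3043, 1432).
General solution: m = -3043 + 53t, n = 1432 - 25t for integer t.
m ≥ 0: smallest is -3043 mod 53 = 31 (at t = 58), with n = -18.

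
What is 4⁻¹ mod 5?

4

gcd(5, 4):
  5 = 1*4 + 1
  4 = 4*1
so gcd(5, 4) = 1.
Back-substitute for Bézout coefficients:
  1 = 5 - 1*4
  ... = 4*(-1) + 5*(1)
So 4*-1 ≡ 1 (mod 5), and -1 mod 5 = 4.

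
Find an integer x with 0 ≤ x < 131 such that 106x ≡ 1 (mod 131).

gcd(131, 106) = 1  (131 = 1·106 + 25, 106 = 4·25 + 6, 25 = 4·6 + 1, 6 = 6·1).
Back-substituting, 106·(-21) + 131·(17) = 1.
So 106·-21 ≡ 1 (mod 131), and -21 mod 131 = 110.

110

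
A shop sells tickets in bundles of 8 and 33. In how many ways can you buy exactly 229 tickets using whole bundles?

1

Need nonnegative integers with 8j + 33k = 229.
gcd(8, 33) = 1, and 8·(-4) + 33·(1) = 1.
So (j₀, k₀) = (-916, 229); general j = -916 + 33t, k = 229 - 8t.
j ≥ 0 ⇒ t ≥ 28; k ≥ 0 ⇒ t ≤ 28. That's 1 value of t.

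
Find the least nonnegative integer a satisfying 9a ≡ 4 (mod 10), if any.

6

gcd(10, 9) = 1  (10 = 1×9 + 1, 9 = 9×1).
1 divides 4, so solutions exist.
Back-substituting, 9×(-1) + 10×(1) = 1.
So 9×(-1) ≡ 1 (mod 10); multiply by 4: a ≡ -4 (mod 10).
Smallest nonnegative: a = -4 mod 10 = 6.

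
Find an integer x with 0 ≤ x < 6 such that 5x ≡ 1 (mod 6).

5

gcd(6, 5) = 1  (6 = 1·5 + 1, 5 = 5·1).
Back-substituting, 5·(-1) + 6·(1) = 1.
So 5·-1 ≡ 1 (mod 6), and -1 mod 6 = 5.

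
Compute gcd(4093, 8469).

gcd(8469, 4093):
  8469 = 2*4093 + 283
  4093 = 14*283 + 131
  283 = 2*131 + 21
  131 = 6*21 + 5
  21 = 4*5 + 1
  5 = 5*1
so gcd(8469, 4093) = 1.

1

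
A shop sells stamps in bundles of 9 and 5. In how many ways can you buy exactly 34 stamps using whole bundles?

1

Need nonnegative integers with 9j + 5k = 34.
gcd(9, 5) = 1, and 9·(-1) + 5·(2) = 1.
So (j₀, k₀) = (-34, 68); general j = -34 + 5t, k = 68 - 9t.
j ≥ 0 ⇒ t ≥ 7; k ≥ 0 ⇒ t ≤ 7. That's 1 value of t.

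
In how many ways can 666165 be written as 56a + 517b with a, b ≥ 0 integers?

gcd(517, 56):
  517 = 9*56 + 13
  56 = 4*13 + 4
  13 = 3*4 + 1
  4 = 4*1
so gcd(517, 56) = 1.
Back-substitute for Bézout coefficients:
  1 = 13 - 3*4
  ... = 56*(-120) + 517*(13)
Scale by 666165: one solution is (-79939800, 8660145). Reduce a mod 517: (291, 1257).
General: a = 291 + 517t, b = 1257 - 56t.
a ≥ 0 ⇒ t ≥ 0; b ≥ 0 ⇒ t ≤ 22. So t ∈ [0, 22]: 23 solutions.

23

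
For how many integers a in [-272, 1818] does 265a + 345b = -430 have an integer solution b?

31

gcd(345, 265) = 5.
By Bézout, 265*(-13) + 345*(10) = 5.
Particular solution: (14, -12).
General solution: a = 14 + 69t, b = -12 - 53t for integer t.
-272 ≤ 14 + 69t ≤ 1818 gives t ∈ [-4, 26], which is 31 values.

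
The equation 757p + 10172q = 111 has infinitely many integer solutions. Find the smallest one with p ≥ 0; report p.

7955

gcd(10172, 757):
  10172 = 13×757 + 331
  757 = 2×331 + 95
  331 = 3×95 + 46
  95 = 2×46 + 3
  46 = 15×3 + 1
  3 = 3×1
so gcd(10172, 757) = 1.
1 divides 111, so solutions exist.
Back-substitute for Bézout coefficients:
  1 = 46 - 15×3
  ... = 757×(-3319) + 10172×(247)
Scale by 111/1 = 111: (p₀, q₀) = (-368409, 27417).
General solution: p = -368409 + 10172t, q = 27417 - 757t for integer t.
p ≥ 0: smallest is -368409 mod 10172 = 7955 (at t = 37), with q = -592.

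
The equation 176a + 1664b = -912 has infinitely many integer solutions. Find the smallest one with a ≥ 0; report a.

gcd(1664, 176):
  1664 = 9·176 + 80
  176 = 2·80 + 16
  80 = 5·16
so gcd(1664, 176) = 16.
16 divides -912, so solutions exist.
Back-substitute for Bézout coefficients:
  16 = 176 - 2·80
  ... = 176·(19) + 1664·(-2)
Scale by -912/16 = -57: (a₀, b₀) = (-1083, 114).
General solution: a = -1083 + 104t, b = 114 - 11t for integer t.
a ≥ 0: smallest is -1083 mod 104 = 61 (at t = 11), with b = -7.

61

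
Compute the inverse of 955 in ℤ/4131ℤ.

gcd(4131, 955) = 1  (4131 = 4×955 + 311, 955 = 3×311 + 22, 311 = 14×22 + 3, 22 = 7×3 + 1, 3 = 3×1).
Back-substituting, 955×(1315) + 4131×(-304) = 1.
So 955×1315 ≡ 1 (mod 4131), and 1315 mod 4131 = 1315.

1315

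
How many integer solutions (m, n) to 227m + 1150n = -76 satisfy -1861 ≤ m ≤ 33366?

31

gcd(1150, 227) = 1.
By Bézout, 227·(-537) + 1150·(106) = 1.
Particular solution: (562, -111).
General solution: m = 562 + 1150t, n = -111 - 227t for integer t.
-1861 ≤ 562 + 1150t ≤ 33366 gives t ∈ [-2, 28], which is 31 values.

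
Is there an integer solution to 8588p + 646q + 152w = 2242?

gcd(8588, 646) = 38.
gcd(38, 152) = 38.
38 divides 2242, so integer solutions exist.

yes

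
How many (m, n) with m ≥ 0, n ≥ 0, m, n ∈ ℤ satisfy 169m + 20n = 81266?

24

gcd(169, 20) = 1.
By Bézout, 169·(9) + 20·(-76) = 1.
One solution: (14, 3945).
General: m = 14 + 20t, n = 3945 - 169t.
m ≥ 0 ⇒ t ≥ 0; n ≥ 0 ⇒ t ≤ 23. So t ∈ [0, 23]: 24 solutions.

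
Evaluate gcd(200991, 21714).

gcd(200991, 21714):
  200991 = 9·21714 + 5565
  21714 = 3·5565 + 5019
  5565 = 1·5019 + 546
  5019 = 9·546 + 105
  546 = 5·105 + 21
  105 = 5·21
so gcd(200991, 21714) = 21.

21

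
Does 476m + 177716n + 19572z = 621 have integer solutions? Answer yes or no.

no

gcd(177716, 476) = 28  (177716 = 373·476 + 168, 476 = 2·168 + 140, 168 = 1·140 + 28, 140 = 5·28).
gcd(28, 19572) = 28.
28 does not divide 621 (remainder 5), so no integer solutions.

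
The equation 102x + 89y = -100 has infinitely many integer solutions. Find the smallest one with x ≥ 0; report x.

6

gcd(102, 89) = 1.
1 divides -100, so solutions exist.
By Bézout, 102·(-41) + 89·(47) = 1.
Scale by -100/1 = -100: (x₀, y₀) = (4100, -4700).
General solution: x = 4100 + 89t, y = -4700 - 102t for integer t.
x ≥ 0: smallest is 4100 mod 89 = 6 (at t = -46), with y = -8.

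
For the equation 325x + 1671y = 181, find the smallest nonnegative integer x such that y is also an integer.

1615

gcd(1671, 325) = 1.
1 divides 181, so solutions exist.
By Bézout, 325×(-545) + 1671×(106) = 1.
Scale by 181/1 = 181: (x₀, y₀) = (-98645, 19186).
General solution: x = -98645 + 1671t, y = 19186 - 325t for integer t.
x ≥ 0: smallest is -98645 mod 1671 = 1615 (at t = 60), with y = -314.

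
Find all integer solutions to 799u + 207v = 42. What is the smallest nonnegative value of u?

gcd(799, 207):
  799 = 3×207 + 178
  207 = 1×178 + 29
  178 = 6×29 + 4
  29 = 7×4 + 1
  4 = 4×1
so gcd(799, 207) = 1.
1 divides 42, so solutions exist.
Back-substitute for Bézout coefficients:
  1 = 29 - 7×4
  ... = 799×(-50) + 207×(193)
Scale by 42/1 = 42: (u₀, v₀) = (-2100, 8106).
General solution: u = -2100 + 207t, v = 8106 - 799t for integer t.
u ≥ 0: smallest is -2100 mod 207 = 177 (at t = 11), with v = -683.

177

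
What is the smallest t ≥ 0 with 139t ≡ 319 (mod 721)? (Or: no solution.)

521

gcd(721, 139) = 1  (721 = 5·139 + 26, 139 = 5·26 + 9, 26 = 2·9 + 8, 9 = 1·8 + 1, 8 = 8·1).
1 divides 319, so solutions exist.
Back-substituting, 139·(83) + 721·(-16) = 1.
So 139·(83) ≡ 1 (mod 721); multiply by 319: t ≡ 26477 (mod 721).
Smallest nonnegative: t = 26477 mod 721 = 521.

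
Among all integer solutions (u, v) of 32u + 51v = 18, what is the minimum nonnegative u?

42

gcd(51, 32):
  51 = 1×32 + 19
  32 = 1×19 + 13
  19 = 1×13 + 6
  13 = 2×6 + 1
  6 = 6×1
so gcd(51, 32) = 1.
1 divides 18, so solutions exist.
Back-substitute for Bézout coefficients:
  1 = 13 - 2×6
  ... = 32×(8) + 51×(-5)
Scale by 18/1 = 18: (u₀, v₀) = (144, -90).
General solution: u = 144 + 51t, v = -90 - 32t for integer t.
u ≥ 0: smallest is 144 mod 51 = 42 (at t = -2), with v = -26.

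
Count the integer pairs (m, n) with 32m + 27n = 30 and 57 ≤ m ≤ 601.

gcd(32, 27) = 1  (32 = 1*27 + 5, 27 = 5*5 + 2, 5 = 2*2 + 1, 2 = 2*1).
Back-substituting, 32*(11) + 27*(-13) = 1.
Scale by 30: particular solution (330, -390); reduce m mod 27: (6, -6).
General solution: m = 6 + 27t, n = -6 - 32t for integer t.
57 ≤ 6 + 27t ≤ 601 gives t ∈ [2, 22], which is 21 values.

21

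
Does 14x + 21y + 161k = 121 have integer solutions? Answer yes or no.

gcd(21, 14) = 7.
gcd(7, 161) = 7.
7 does not divide 121 (remainder 2), so no integer solutions.

no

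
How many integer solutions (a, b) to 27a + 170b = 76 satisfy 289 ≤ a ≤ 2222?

gcd(170, 27) = 1.
By Bézout, 27×(63) + 170×(-10) = 1.
Particular solution: (28, -4).
General solution: a = 28 + 170t, b = -4 - 27t for integer t.
289 ≤ 28 + 170t ≤ 2222 gives t ∈ [2, 12], which is 11 values.

11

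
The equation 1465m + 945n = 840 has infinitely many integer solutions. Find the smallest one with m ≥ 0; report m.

gcd(1465, 945) = 5  (1465 = 1·945 + 520, 945 = 1·520 + 425, 520 = 1·425 + 95, 425 = 4·95 + 45, 95 = 2·45 + 5, 45 = 9·5).
5 divides 840, so solutions exist.
Back-substituting, 1465·(20) + 945·(-31) = 5.
Scale by 840/5 = 168: (m₀, n₀) = (3360, -5208).
General solution: m = 3360 + 189t, n = -5208 - 293t for integer t.
m ≥ 0: smallest is 3360 mod 189 = 147 (at t = -17), with n = -227.

147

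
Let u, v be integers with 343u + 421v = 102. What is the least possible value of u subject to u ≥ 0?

gcd(421, 343):
  421 = 1·343 + 78
  343 = 4·78 + 31
  78 = 2·31 + 16
  31 = 1·16 + 15
  16 = 1·15 + 1
  15 = 15·1
so gcd(421, 343) = 1.
1 divides 102, so solutions exist.
Back-substitute for Bézout coefficients:
  1 = 16 - 1·15
  ... = 343·(-27) + 421·(22)
Scale by 102/1 = 102: (u₀, v₀) = (-2754, 2244).
General solution: u = -2754 + 421t, v = 2244 - 343t for integer t.
u ≥ 0: smallest is -2754 mod 421 = 193 (at t = 7), with v = -157.

193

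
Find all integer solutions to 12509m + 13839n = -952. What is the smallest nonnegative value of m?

gcd(13839, 12509) = 7  (13839 = 1*12509 + 1330, 12509 = 9*1330 + 539, 1330 = 2*539 + 252, 539 = 2*252 + 35, 252 = 7*35 + 7, 35 = 5*7).
7 divides -952, so solutions exist.
Back-substituting, 12509*(-385) + 13839*(348) = 7.
Scale by -952/7 = -136: (m₀, n₀) = (52360, -47328).
General solution: m = 52360 + 1977t, n = -47328 - 1787t for integer t.
m ≥ 0: smallest is 52360 mod 1977 = 958 (at t = -26), with n = -866.

958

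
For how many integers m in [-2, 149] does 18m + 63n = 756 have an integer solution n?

22

gcd(63, 18) = 9.
By Bézout, 18·(-3) + 63·(1) = 9.
Particular solution: (0, 12).
General solution: m = 0 + 7t, n = 12 - 2t for integer t.
-2 ≤ 0 + 7t ≤ 149 gives t ∈ [0, 21], which is 22 values.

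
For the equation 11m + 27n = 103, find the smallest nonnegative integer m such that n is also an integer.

2

gcd(27, 11):
  27 = 2×11 + 5
  11 = 2×5 + 1
  5 = 5×1
so gcd(27, 11) = 1.
1 divides 103, so solutions exist.
Back-substitute for Bézout coefficients:
  1 = 11 - 2×5
  ... = 11×(5) + 27×(-2)
Scale by 103/1 = 103: (m₀, n₀) = (515, -206).
General solution: m = 515 + 27t, n = -206 - 11t for integer t.
m ≥ 0: smallest is 515 mod 27 = 2 (at t = -19), with n = 3.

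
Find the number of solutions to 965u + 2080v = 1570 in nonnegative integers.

gcd(2080, 965) = 5  (2080 = 2·965 + 150, 965 = 6·150 + 65, 150 = 2·65 + 20, 65 = 3·20 + 5, 20 = 4·5).
Back-substituting, 965·(97) + 2080·(-45) = 5.
Scale by 314: one solution is (30458, -14130). Reduce u mod 416: (90, -41).
General: u = 90 + 416t, v = -41 - 193t.
u ≥ 0 ⇒ t ≥ 0; v ≥ 0 ⇒ t ≤ -1. So t ∈ [0, -1]: 0 solutions.

0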